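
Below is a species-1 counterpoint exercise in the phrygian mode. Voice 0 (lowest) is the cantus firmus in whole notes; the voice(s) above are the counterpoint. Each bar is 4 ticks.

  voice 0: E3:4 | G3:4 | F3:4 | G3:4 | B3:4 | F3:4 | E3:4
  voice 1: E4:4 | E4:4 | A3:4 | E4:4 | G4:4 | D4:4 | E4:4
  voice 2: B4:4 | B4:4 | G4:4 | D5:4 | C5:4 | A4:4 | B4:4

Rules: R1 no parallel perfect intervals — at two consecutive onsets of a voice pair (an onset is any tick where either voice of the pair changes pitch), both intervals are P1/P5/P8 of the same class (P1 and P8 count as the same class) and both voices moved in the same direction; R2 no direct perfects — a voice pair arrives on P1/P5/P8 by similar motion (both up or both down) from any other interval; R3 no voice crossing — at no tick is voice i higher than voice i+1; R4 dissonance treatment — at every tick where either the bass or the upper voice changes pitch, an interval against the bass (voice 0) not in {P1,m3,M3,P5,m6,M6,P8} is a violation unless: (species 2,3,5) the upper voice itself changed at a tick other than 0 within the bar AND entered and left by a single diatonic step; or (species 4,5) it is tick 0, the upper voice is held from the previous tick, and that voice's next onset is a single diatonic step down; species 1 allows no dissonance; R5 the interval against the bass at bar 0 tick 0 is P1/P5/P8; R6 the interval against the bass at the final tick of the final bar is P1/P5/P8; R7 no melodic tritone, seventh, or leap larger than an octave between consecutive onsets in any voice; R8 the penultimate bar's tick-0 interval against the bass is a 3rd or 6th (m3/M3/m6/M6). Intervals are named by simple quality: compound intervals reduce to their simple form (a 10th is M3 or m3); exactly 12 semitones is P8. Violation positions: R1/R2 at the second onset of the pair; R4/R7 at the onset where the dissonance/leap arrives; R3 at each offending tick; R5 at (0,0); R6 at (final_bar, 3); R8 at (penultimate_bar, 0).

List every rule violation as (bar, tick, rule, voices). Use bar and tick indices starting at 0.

bar 0: v0=E3 v1=E4 v2=B4 downbeat P5
bar 1: v0=G3 v1=E4 v2=B4 downbeat M3
bar 2: v0=F3 v1=A3 v2=G4 downbeat M2
bar 3: v0=G3 v1=E4 v2=D5 downbeat P5
bar 4: v0=B3 v1=G4 v2=C5 downbeat m2
bar 5: v0=F3 v1=D4 v2=A4 downbeat M3
bar 6: v0=E3 v1=E4 v2=B4 downbeat P5
  -> R4 @ bar 2 tick 0 v(0, 2): F3/G4 M2 untreated
  -> R2 @ bar 3 tick 0 v(0, 2): F3/G4 M2 -> G3/D5 P5 similar
  -> R4 @ bar 4 tick 0 v(0, 2): B3/C5 m2 untreated
  -> R2 @ bar 5 tick 0 v(1, 2): G4/C5 P4 -> D4/A4 P5 similar
  -> R7 @ bar 5 tick 0 v(0,): B3->F3 leap 6st
  -> R1 @ bar 6 tick 0 v(1, 2): D4/A4 P5 -> E4/B4 P5 similar

(2, 0, R4, (0, 2))
(3, 0, R2, (0, 2))
(4, 0, R4, (0, 2))
(5, 0, R2, (1, 2))
(5, 0, R7, (0,))
(6, 0, R1, (1, 2))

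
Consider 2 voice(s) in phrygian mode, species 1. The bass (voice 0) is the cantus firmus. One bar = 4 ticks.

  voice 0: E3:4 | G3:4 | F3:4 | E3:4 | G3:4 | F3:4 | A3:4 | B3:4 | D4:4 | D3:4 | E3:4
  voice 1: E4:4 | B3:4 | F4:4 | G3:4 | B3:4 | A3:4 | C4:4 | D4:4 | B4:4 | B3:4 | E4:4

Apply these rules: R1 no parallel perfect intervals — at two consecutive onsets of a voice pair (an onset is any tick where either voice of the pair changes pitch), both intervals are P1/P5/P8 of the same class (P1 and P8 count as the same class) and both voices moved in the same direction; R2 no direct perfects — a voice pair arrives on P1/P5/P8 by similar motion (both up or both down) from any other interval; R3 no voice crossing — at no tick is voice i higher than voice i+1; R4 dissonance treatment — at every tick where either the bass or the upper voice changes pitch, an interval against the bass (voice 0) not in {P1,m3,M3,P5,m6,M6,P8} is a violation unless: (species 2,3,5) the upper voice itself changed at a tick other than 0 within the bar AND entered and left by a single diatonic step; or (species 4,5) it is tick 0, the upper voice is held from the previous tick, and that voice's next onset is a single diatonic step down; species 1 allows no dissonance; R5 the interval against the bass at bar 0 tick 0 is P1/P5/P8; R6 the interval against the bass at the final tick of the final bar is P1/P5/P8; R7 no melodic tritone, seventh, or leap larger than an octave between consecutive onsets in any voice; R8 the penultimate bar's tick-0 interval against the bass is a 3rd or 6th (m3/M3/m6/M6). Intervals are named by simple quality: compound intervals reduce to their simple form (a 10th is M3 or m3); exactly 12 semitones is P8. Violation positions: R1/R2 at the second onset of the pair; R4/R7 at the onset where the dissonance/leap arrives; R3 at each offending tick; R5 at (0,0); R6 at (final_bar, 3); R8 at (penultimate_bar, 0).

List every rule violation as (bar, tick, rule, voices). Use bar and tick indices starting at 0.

bar 0: v0=E3 v1=E4 downbeat P8
bar 1: v0=G3 v1=B3 downbeat M3
bar 2: v0=F3 v1=F4 downbeat P8
bar 3: v0=E3 v1=G3 downbeat m3
bar 4: v0=G3 v1=B3 downbeat M3
bar 5: v0=F3 v1=A3 downbeat M3
bar 6: v0=A3 v1=C4 downbeat m3
bar 7: v0=B3 v1=D4 downbeat m3
bar 8: v0=D4 v1=B4 downbeat M6
bar 9: v0=D3 v1=B3 downbeat M6
bar 10: v0=E3 v1=E4 downbeat P8
  -> R7 @ bar 2 tick 0 v(1,): B3->F4 leap 6st
  -> R7 @ bar 3 tick 0 v(1,): F4->G3 leap 10st
  -> R2 @ bar 10 tick 0 v(0, 1): D3/B3 M6 -> E3/E4 P8 similar

(2, 0, R7, (1,))
(3, 0, R7, (1,))
(10, 0, R2, (0, 1))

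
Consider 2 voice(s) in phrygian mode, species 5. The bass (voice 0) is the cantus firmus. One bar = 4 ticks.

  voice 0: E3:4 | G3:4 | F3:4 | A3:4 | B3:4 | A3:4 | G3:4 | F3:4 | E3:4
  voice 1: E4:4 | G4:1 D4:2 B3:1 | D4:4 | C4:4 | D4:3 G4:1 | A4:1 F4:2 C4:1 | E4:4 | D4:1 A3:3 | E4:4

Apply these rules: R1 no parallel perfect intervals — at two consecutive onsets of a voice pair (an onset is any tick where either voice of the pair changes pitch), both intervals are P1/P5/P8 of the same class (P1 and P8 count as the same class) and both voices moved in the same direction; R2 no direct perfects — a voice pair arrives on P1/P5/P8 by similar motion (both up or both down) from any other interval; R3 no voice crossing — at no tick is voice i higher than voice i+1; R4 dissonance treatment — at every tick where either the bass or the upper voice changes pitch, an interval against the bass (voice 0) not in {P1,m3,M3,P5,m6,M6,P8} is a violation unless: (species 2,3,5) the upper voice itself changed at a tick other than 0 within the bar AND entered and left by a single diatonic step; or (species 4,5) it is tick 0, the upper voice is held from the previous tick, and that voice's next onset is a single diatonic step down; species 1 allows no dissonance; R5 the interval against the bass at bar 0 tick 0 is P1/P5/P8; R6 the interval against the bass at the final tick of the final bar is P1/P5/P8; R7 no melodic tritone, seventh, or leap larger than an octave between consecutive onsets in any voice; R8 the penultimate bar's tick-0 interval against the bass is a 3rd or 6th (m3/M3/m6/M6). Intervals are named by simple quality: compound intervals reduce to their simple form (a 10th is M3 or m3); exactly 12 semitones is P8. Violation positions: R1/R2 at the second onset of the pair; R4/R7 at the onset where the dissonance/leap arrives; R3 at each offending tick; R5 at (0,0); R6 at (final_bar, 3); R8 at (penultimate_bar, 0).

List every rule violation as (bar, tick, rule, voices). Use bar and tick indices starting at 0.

(1, 0, R1, (0, 1))

bar 0: v0=E3 v1=E4 downbeat P8
bar 1: v0=G3 v1=G4 downbeat P8
bar 2: v0=F3 v1=D4 downbeat M6
bar 3: v0=A3 v1=C4 downbeat m3
bar 4: v0=B3 v1=D4 downbeat m3
bar 5: v0=A3 v1=A4 downbeat P8
bar 6: v0=G3 v1=E4 downbeat M6
bar 7: v0=F3 v1=D4 downbeat M6
bar 8: v0=E3 v1=E4 downbeat P8
  -> R1 @ bar 1 tick 0 v(0, 1): E3/E4 P8 -> G3/G4 P8 similar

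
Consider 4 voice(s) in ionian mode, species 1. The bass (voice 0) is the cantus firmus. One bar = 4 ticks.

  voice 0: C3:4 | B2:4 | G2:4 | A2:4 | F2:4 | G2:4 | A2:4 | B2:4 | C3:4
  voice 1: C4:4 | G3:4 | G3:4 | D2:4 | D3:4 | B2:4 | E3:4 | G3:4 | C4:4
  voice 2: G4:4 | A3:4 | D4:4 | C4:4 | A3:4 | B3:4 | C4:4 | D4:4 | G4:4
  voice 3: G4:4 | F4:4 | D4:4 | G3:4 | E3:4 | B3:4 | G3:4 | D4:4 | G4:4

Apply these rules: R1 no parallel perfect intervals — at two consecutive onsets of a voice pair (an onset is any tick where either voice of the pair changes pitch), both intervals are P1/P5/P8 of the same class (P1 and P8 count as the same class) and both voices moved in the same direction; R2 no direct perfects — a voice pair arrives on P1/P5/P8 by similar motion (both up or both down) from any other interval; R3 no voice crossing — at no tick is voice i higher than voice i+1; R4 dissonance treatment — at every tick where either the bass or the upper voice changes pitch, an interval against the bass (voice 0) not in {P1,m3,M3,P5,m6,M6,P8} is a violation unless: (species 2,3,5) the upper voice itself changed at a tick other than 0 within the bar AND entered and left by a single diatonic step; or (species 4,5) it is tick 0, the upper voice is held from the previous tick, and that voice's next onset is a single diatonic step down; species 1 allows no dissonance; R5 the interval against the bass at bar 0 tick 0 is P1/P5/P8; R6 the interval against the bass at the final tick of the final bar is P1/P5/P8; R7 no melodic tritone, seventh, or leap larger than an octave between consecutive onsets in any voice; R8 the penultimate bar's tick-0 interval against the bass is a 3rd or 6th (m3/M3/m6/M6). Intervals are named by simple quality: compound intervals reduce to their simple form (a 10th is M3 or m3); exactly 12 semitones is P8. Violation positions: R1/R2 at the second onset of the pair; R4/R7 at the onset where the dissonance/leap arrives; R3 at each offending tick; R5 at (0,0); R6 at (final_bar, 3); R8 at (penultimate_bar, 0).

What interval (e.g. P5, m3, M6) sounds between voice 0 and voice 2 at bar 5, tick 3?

M3

voice 0=G2 voice 2=B3 -> M3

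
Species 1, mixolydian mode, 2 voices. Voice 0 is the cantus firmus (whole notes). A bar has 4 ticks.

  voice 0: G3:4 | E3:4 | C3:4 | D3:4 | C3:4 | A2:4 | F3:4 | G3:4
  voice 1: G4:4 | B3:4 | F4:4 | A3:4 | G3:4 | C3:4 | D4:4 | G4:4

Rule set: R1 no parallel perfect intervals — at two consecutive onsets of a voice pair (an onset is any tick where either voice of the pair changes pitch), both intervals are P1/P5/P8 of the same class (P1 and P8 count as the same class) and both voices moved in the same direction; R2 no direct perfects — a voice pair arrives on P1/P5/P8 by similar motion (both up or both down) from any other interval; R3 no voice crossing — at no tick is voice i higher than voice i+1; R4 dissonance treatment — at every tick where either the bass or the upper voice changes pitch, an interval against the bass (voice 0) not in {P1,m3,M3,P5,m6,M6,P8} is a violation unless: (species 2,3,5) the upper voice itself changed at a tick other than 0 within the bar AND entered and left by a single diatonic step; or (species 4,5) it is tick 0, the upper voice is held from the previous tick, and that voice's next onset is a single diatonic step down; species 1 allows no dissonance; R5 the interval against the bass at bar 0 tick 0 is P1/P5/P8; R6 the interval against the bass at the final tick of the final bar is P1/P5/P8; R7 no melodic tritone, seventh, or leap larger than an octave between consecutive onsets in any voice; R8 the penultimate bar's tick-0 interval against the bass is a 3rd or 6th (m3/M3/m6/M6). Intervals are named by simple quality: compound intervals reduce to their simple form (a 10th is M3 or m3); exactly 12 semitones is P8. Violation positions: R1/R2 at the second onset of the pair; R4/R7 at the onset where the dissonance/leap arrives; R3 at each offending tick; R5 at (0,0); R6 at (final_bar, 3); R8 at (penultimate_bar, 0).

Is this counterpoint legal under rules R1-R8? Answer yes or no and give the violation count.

No (6 violations)

bar 0: v0=G3 v1=G4 (P8)
bar 1: v0=E3 v1=B3 (P5)
bar 2: v0=C3 v1=F4 (P4)
bar 3: v0=D3 v1=A3 (P5)
bar 4: v0=C3 v1=G3 (P5)
bar 5: v0=A2 v1=C3 (m3)
bar 6: v0=F3 v1=D4 (M6)
bar 7: v0=G3 v1=G4 (P8)
  R2 @ bar1.0: G3/G4 P8 -> E3/B3 P5 similar
  R4 @ bar2.0: C3/F4 P4 untreated
  R7 @ bar2.0: B3->F4 leap 6st
  R1 @ bar4.0: D3/A3 P5 -> C3/G3 P5 similar
  R7 @ bar6.0: C3->D4 leap 14st
  R2 @ bar7.0: F3/D4 M6 -> G3/G4 P8 similar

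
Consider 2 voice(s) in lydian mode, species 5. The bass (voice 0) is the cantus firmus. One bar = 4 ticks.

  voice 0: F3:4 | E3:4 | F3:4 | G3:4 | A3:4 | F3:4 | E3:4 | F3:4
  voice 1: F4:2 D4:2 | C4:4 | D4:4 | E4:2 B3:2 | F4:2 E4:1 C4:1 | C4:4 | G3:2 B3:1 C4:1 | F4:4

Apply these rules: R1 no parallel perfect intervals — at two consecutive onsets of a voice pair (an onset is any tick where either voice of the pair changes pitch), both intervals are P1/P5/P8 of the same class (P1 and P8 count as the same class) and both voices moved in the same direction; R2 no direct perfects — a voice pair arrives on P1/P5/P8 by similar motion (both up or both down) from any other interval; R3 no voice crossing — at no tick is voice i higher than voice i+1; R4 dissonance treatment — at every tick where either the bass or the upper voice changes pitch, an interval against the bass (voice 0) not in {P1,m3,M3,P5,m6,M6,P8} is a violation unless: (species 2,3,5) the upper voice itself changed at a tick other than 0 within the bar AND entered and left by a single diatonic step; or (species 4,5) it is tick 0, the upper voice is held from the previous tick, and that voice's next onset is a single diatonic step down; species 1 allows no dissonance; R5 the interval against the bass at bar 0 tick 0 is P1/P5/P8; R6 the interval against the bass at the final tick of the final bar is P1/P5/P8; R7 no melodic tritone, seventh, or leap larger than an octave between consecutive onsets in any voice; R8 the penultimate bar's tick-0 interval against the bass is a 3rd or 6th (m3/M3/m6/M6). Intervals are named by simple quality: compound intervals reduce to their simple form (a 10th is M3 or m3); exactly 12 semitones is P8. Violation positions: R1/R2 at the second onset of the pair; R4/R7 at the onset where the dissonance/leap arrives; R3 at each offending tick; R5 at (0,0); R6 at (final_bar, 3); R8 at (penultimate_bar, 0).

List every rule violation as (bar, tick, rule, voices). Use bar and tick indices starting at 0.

(4, 0, R7, (1,))
(7, 0, R2, (0, 1))

bar 0: v0=F3 v1=F4 downbeat P8
bar 1: v0=E3 v1=C4 downbeat m6
bar 2: v0=F3 v1=D4 downbeat M6
bar 3: v0=G3 v1=E4 downbeat M6
bar 4: v0=A3 v1=F4 downbeat m6
bar 5: v0=F3 v1=C4 downbeat P5
bar 6: v0=E3 v1=G3 downbeat m3
bar 7: v0=F3 v1=F4 downbeat P8
  -> R7 @ bar 4 tick 0 v(1,): B3->F4 leap 6st
  -> R2 @ bar 7 tick 0 v(0, 1): E3/C4 m6 -> F3/F4 P8 similar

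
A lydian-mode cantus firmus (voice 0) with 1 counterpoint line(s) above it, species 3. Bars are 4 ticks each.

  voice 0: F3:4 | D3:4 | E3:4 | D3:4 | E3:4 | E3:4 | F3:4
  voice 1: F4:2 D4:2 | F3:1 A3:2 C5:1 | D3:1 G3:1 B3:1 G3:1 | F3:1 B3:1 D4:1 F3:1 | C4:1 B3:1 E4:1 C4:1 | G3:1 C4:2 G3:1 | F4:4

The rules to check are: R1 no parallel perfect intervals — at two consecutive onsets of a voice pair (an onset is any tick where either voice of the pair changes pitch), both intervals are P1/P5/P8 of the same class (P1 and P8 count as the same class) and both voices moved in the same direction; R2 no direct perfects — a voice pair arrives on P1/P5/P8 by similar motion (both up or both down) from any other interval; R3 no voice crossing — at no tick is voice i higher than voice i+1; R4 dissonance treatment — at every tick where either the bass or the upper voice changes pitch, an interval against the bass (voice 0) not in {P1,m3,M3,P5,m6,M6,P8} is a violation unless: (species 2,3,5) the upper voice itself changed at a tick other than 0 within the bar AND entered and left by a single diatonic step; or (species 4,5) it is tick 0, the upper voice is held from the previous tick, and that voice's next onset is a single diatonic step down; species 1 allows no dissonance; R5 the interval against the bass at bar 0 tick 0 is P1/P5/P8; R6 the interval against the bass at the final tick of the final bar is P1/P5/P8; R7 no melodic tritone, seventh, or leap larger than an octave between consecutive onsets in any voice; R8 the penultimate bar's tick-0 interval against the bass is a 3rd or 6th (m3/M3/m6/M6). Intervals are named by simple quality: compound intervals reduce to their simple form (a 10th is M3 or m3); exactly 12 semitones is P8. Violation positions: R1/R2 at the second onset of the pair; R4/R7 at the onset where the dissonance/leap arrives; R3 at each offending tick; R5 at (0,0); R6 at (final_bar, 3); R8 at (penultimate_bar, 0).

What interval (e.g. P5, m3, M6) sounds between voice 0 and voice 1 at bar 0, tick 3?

voice 0=F3 voice 1=D4 -> M6

M6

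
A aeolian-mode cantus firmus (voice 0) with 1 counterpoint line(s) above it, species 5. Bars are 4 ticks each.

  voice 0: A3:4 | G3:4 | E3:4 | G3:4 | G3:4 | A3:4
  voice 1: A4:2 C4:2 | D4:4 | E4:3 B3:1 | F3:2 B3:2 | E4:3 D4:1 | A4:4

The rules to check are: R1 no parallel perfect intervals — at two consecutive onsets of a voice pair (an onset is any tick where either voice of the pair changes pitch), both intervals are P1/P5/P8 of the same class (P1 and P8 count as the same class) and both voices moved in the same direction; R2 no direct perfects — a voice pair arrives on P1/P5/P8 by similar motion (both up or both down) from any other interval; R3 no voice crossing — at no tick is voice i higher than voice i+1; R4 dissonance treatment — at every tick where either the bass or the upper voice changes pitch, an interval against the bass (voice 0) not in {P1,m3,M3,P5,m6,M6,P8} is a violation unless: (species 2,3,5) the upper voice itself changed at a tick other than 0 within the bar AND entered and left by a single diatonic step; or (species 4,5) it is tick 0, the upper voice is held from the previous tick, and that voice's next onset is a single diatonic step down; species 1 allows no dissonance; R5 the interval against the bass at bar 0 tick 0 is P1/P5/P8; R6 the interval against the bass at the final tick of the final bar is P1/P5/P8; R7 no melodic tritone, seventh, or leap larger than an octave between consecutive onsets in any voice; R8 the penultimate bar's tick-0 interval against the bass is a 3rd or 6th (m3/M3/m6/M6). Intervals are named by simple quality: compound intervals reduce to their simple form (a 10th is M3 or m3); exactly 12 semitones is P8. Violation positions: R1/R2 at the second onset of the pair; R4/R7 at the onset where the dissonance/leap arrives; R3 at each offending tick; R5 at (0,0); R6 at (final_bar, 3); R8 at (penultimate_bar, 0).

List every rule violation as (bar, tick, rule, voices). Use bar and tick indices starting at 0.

(3, 0, R3, (0, 1))
(3, 0, R4, (0, 1))
(3, 0, R7, (1,))
(3, 1, R3, (0, 1))
(3, 2, R7, (1,))
(5, 0, R2, (0, 1))

bar 0: v0=A3 v1=A4 downbeat P8
bar 1: v0=G3 v1=D4 downbeat P5
bar 2: v0=E3 v1=E4 downbeat P8
bar 3: v0=G3 v1=F3 downbeat M2
bar 4: v0=G3 v1=E4 downbeat M6
bar 5: v0=A3 v1=A4 downbeat P8
  -> R3 @ bar 3 tick 0 v(0, 1): G3 above F3
  -> R4 @ bar 3 tick 0 v(0, 1): G3/F3 M2 untreated
  -> R7 @ bar 3 tick 0 v(1,): B3->F3 leap 6st
  -> R3 @ bar 3 tick 1 v(0, 1): G3 above F3
  -> R7 @ bar 3 tick 2 v(1,): F3->B3 leap 6st
  -> R2 @ bar 5 tick 0 v(0, 1): G3/D4 P5 -> A3/A4 P8 similar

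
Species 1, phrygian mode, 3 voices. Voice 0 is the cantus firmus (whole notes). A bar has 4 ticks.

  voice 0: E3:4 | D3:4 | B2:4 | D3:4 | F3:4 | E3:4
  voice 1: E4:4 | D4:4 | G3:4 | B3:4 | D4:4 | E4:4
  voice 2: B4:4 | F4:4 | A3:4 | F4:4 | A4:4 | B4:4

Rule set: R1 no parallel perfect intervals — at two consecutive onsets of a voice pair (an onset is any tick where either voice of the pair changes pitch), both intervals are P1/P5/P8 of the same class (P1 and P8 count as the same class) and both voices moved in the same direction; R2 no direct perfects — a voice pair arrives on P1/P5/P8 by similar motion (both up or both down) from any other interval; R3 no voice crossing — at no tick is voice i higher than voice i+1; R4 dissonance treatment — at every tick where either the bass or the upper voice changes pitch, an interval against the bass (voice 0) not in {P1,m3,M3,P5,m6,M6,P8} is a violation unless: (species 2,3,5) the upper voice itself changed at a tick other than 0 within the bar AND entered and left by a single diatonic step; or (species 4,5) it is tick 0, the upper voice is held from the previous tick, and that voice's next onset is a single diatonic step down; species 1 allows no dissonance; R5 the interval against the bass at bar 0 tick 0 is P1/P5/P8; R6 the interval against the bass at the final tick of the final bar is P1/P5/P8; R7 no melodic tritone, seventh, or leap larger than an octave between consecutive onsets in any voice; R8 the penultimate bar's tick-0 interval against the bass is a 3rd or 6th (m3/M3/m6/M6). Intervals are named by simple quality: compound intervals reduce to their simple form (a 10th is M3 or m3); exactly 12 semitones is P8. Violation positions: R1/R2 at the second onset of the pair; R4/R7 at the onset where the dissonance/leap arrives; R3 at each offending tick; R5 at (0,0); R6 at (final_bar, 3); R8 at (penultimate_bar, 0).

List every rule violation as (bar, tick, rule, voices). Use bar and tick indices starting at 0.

bar 0: v0=E3 v1=E4 v2=B4 downbeat P5
bar 1: v0=D3 v1=D4 v2=F4 downbeat m3
bar 2: v0=B2 v1=G3 v2=A3 downbeat m7
bar 3: v0=D3 v1=B3 v2=F4 downbeat m3
bar 4: v0=F3 v1=D4 v2=A4 downbeat M3
bar 5: v0=E3 v1=E4 v2=B4 downbeat P5
  -> R1 @ bar 1 tick 0 v(0, 1): E3/E4 P8 -> D3/D4 P8 similar
  -> R7 @ bar 1 tick 0 v(2,): B4->F4 leap 6st
  -> R4 @ bar 2 tick 0 v(0, 2): B2/A3 m7 untreated
  -> R2 @ bar 4 tick 0 v(1, 2): B3/F4 TT -> D4/A4 P5 similar
  -> R1 @ bar 5 tick 0 v(1, 2): D4/A4 P5 -> E4/B4 P5 similar

(1, 0, R1, (0, 1))
(1, 0, R7, (2,))
(2, 0, R4, (0, 2))
(4, 0, R2, (1, 2))
(5, 0, R1, (1, 2))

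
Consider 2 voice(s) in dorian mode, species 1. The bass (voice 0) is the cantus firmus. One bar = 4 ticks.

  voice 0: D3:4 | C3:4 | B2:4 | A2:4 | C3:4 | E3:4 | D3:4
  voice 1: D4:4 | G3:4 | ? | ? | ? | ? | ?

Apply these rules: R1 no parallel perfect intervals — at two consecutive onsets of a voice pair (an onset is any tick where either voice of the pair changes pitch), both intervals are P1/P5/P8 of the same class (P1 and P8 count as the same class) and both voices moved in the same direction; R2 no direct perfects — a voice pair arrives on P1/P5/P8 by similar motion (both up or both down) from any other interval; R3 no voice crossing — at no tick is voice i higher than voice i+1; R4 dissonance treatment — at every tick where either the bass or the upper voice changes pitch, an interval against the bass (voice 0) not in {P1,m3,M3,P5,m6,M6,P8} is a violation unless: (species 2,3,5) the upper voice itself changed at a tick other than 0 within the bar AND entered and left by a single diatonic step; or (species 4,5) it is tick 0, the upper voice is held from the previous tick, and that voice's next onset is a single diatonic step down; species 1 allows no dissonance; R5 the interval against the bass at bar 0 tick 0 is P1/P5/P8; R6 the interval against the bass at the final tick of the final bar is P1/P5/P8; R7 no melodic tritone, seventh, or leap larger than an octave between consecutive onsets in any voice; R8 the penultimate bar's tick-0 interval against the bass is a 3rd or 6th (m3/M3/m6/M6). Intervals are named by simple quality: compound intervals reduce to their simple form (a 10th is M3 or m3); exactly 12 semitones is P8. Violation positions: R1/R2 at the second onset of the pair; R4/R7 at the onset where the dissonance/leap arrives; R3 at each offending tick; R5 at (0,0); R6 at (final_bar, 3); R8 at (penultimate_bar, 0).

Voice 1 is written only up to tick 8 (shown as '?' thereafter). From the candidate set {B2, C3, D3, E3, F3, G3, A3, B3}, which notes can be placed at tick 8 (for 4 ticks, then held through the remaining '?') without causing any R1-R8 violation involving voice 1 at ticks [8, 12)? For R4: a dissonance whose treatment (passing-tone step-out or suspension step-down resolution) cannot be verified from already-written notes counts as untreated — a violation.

{B3, D3, G3}

B2: violates R2
C3: violates R4
D3: legal
E3: violates R4
F3: violates R4
G3: legal
A3: violates R4
B3: legal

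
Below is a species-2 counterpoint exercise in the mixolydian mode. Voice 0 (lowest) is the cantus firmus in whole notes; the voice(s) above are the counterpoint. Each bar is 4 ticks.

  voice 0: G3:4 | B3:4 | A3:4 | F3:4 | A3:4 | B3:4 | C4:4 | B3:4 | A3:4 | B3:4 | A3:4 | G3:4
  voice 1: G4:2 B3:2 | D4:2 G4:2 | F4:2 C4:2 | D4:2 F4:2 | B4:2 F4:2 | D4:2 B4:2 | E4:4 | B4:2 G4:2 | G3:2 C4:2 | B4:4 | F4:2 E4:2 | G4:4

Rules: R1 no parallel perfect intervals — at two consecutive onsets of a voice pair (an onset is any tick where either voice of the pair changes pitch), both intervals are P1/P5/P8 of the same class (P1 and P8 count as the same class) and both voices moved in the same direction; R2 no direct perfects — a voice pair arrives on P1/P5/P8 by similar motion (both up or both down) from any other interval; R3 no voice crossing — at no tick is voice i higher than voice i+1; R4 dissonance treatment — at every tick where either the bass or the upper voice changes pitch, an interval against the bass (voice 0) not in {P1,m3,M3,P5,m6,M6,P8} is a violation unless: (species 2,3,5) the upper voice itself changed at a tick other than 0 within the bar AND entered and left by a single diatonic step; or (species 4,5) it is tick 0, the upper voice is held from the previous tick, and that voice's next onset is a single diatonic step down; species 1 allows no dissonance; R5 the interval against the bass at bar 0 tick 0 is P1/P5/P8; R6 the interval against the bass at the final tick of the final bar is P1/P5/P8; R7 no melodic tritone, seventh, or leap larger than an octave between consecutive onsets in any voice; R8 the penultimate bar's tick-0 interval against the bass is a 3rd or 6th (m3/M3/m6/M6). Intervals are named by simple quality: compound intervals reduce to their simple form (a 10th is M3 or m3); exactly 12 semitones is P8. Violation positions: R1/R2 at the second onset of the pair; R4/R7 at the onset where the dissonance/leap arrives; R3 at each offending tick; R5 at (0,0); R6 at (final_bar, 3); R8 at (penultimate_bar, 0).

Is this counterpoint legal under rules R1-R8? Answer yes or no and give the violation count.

No (9 violations)

bar 0: v0=G3 v1=G4 (P8)
bar 1: v0=B3 v1=D4 (m3)
bar 2: v0=A3 v1=F4 (m6)
bar 3: v0=F3 v1=D4 (M6)
bar 4: v0=A3 v1=B4 (M2)
bar 5: v0=B3 v1=D4 (m3)
bar 6: v0=C4 v1=E4 (M3)
bar 7: v0=B3 v1=B4 (P8)
bar 8: v0=A3 v1=G3 (M2)
bar 9: v0=B3 v1=B4 (P8)
bar 10: v0=A3 v1=F4 (m6)
bar 11: v0=G3 v1=G4 (P8)
  R4 @ bar4.0: A3/B4 M2 untreated
  R7 @ bar4.0: F4->B4 leap 6st
  R7 @ bar4.2: B4->F4 leap 6st
  R3 @ bar8.0: A3 above G3
  R4 @ bar8.0: A3/G3 M2 untreated
  R3 @ bar8.1: A3 above G3
  R2 @ bar9.0: A3/C4 m3 -> B3/B4 P8 similar
  R7 @ bar9.0: C4->B4 leap 11st
  R7 @ bar10.0: B4->F4 leap 6st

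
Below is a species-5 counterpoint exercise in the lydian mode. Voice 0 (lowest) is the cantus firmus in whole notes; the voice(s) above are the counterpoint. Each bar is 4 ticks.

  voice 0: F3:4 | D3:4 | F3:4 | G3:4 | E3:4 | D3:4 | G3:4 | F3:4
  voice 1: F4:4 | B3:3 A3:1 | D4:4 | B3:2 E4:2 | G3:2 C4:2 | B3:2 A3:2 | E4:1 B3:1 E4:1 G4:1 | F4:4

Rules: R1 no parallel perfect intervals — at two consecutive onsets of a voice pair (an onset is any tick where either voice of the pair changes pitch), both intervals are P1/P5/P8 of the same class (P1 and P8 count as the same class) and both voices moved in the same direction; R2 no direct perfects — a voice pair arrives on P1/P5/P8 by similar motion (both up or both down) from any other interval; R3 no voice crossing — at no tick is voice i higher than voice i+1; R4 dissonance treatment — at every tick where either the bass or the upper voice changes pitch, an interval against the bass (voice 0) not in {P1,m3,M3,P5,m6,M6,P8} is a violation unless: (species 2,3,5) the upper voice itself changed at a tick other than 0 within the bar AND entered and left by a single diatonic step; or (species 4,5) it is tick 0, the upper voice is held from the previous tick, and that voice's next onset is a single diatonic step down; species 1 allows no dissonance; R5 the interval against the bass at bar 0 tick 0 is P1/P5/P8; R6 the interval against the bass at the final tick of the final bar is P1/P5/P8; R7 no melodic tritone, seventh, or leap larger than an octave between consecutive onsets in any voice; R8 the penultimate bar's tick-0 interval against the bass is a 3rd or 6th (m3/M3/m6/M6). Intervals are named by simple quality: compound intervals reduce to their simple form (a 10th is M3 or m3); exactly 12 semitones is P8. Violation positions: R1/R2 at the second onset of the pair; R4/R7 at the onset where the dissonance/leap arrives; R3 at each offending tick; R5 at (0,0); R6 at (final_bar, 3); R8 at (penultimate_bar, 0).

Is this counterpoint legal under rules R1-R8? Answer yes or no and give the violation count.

No (2 violations)

bar 0: v0=F3 v1=F4 (P8)
bar 1: v0=D3 v1=B3 (M6)
bar 2: v0=F3 v1=D4 (M6)
bar 3: v0=G3 v1=B3 (M3)
bar 4: v0=E3 v1=G3 (m3)
bar 5: v0=D3 v1=B3 (M6)
bar 6: v0=G3 v1=E4 (M6)
bar 7: v0=F3 v1=F4 (P8)
  R7 @ bar1.0: F4->B3 leap 6st
  R1 @ bar7.0: G3/G4 P8 -> F3/F4 P8 similar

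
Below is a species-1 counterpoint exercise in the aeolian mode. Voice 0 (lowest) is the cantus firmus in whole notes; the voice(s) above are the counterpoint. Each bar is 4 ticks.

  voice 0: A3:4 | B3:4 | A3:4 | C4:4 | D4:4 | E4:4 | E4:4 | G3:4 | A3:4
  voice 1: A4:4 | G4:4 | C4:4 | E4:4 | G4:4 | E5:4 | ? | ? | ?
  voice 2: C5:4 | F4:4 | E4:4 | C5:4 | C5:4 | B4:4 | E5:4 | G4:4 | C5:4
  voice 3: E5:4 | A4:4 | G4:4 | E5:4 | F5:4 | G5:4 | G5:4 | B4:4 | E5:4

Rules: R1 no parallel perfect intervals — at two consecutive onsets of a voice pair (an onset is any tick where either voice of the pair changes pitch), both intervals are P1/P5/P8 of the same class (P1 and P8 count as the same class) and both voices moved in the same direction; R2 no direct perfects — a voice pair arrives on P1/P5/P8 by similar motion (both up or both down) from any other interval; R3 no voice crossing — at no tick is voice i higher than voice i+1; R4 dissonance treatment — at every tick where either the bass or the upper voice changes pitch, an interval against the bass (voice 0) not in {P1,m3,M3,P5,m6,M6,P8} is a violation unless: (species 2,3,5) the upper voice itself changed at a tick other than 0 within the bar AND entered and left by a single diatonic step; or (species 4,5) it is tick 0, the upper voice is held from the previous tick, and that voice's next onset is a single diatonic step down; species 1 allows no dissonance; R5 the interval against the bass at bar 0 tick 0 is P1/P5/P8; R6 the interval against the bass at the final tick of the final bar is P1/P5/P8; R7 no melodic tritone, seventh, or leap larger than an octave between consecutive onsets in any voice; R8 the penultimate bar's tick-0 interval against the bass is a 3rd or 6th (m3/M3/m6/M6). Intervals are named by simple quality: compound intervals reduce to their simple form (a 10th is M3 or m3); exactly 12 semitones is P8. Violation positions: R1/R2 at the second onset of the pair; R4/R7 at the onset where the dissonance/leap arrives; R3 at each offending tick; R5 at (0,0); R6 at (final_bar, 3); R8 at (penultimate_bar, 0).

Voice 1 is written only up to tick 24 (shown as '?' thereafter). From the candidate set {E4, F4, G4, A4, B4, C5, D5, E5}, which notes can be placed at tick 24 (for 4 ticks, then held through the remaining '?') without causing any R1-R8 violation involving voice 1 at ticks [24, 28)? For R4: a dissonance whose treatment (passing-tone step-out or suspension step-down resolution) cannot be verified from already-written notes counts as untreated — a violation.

E4: legal
F4: violates R4,R7
G4: legal
A4: violates R4
B4: legal
C5: legal
D5: violates R4
E5: legal

{B4, C5, E4, E5, G4}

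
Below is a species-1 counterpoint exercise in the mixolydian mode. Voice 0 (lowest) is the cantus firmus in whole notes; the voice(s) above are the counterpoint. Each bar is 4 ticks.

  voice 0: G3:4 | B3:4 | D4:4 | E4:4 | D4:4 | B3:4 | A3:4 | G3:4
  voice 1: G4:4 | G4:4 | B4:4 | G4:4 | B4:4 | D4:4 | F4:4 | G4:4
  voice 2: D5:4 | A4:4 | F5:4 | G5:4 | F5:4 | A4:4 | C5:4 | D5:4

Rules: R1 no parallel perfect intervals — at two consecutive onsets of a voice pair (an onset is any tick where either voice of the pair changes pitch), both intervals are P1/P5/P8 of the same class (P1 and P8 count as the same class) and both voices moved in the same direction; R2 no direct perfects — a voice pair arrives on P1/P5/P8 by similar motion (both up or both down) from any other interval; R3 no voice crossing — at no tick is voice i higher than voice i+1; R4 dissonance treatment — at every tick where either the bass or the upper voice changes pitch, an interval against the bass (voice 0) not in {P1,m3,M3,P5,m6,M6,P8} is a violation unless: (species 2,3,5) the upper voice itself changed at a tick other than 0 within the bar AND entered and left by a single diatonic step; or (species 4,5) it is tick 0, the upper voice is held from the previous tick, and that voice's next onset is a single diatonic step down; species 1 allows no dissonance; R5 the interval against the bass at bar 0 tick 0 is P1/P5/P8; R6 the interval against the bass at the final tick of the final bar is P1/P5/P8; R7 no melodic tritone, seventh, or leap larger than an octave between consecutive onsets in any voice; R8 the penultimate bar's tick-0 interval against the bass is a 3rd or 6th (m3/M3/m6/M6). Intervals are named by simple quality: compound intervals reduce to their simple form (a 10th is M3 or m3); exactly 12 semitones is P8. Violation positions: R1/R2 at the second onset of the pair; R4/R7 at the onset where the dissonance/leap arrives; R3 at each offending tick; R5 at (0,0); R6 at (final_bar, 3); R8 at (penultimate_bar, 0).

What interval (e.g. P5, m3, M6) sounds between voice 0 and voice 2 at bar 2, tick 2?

m3

voice 0=D4 voice 2=F5 -> m3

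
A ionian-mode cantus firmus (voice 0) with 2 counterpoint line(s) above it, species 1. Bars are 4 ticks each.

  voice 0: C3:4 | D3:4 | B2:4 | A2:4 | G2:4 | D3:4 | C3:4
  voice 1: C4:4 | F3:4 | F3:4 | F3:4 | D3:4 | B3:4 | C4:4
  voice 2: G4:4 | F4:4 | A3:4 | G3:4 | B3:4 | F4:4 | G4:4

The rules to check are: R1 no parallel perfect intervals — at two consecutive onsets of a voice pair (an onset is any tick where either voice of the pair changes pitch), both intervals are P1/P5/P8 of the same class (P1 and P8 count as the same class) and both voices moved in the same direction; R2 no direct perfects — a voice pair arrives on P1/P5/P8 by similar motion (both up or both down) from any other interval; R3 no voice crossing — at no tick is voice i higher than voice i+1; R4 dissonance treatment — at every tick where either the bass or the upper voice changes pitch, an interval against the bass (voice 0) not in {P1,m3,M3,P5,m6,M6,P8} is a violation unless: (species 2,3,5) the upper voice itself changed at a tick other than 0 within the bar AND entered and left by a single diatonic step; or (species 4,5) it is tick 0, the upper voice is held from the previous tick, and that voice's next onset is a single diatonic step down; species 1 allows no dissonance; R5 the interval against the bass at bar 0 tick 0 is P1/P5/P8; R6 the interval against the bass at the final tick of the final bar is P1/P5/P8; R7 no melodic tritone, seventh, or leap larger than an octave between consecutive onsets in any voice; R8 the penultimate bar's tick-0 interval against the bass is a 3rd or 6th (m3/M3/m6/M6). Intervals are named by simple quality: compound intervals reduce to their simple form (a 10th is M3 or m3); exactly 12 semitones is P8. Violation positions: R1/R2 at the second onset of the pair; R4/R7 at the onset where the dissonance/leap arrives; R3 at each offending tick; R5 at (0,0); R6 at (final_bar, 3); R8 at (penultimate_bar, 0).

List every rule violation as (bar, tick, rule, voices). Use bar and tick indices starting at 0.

bar 0: v0=C3 v1=C4 v2=G4 downbeat P5
bar 1: v0=D3 v1=F3 v2=F4 downbeat m3
bar 2: v0=B2 v1=F3 v2=A3 downbeat m7
bar 3: v0=A2 v1=F3 v2=G3 downbeat m7
bar 4: v0=G2 v1=D3 v2=B3 downbeat M3
bar 5: v0=D3 v1=B3 v2=F4 downbeat m3
bar 6: v0=C3 v1=C4 v2=G4 downbeat P5
  -> R2 @ bar 1 tick 0 v(1, 2): C4/G4 P5 -> F3/F4 P8 similar
  -> R4 @ bar 2 tick 0 v(0, 1): B2/F3 TT untreated
  -> R4 @ bar 2 tick 0 v(0, 2): B2/A3 m7 untreated
  -> R4 @ bar 3 tick 0 v(0, 2): A2/G3 m7 untreated
  -> R2 @ bar 4 tick 0 v(0, 1): A2/F3 m6 -> G2/D3 P5 similar
  -> R7 @ bar 5 tick 0 v(2,): B3->F4 leap 6st
  -> R2 @ bar 6 tick 0 v(1, 2): B3/F4 TT -> C4/G4 P5 similar

(1, 0, R2, (1, 2))
(2, 0, R4, (0, 1))
(2, 0, R4, (0, 2))
(3, 0, R4, (0, 2))
(4, 0, R2, (0, 1))
(5, 0, R7, (2,))
(6, 0, R2, (1, 2))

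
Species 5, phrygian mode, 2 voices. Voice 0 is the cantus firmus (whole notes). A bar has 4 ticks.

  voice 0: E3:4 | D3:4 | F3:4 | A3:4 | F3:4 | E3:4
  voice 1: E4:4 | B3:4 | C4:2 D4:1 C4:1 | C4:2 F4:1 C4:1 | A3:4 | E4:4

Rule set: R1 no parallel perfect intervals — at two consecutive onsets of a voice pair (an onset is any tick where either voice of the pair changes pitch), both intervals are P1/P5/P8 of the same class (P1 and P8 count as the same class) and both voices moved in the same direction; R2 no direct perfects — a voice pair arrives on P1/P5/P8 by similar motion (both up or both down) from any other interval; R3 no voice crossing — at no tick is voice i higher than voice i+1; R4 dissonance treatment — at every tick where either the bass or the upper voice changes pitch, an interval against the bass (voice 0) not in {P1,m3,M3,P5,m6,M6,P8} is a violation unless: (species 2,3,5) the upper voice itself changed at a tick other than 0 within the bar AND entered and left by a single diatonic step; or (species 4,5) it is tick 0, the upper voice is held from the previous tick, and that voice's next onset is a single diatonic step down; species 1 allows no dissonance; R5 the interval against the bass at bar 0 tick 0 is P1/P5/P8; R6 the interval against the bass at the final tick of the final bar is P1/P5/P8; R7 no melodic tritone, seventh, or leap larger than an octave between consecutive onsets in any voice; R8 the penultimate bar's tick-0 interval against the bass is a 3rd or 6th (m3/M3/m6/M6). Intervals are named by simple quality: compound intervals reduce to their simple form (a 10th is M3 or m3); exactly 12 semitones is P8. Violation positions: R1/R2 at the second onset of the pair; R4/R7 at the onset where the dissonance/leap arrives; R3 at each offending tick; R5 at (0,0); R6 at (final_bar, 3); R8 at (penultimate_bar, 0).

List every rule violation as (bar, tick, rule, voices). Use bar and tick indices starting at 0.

bar 0: v0=E3 v1=E4 downbeat P8
bar 1: v0=D3 v1=B3 downbeat M6
bar 2: v0=F3 v1=C4 downbeat P5
bar 3: v0=A3 v1=C4 downbeat m3
bar 4: v0=F3 v1=A3 downbeat M3
bar 5: v0=E3 v1=E4 downbeat P8
  -> R2 @ bar 2 tick 0 v(0, 1): D3/B3 M6 -> F3/C4 P5 similar

(2, 0, R2, (0, 1))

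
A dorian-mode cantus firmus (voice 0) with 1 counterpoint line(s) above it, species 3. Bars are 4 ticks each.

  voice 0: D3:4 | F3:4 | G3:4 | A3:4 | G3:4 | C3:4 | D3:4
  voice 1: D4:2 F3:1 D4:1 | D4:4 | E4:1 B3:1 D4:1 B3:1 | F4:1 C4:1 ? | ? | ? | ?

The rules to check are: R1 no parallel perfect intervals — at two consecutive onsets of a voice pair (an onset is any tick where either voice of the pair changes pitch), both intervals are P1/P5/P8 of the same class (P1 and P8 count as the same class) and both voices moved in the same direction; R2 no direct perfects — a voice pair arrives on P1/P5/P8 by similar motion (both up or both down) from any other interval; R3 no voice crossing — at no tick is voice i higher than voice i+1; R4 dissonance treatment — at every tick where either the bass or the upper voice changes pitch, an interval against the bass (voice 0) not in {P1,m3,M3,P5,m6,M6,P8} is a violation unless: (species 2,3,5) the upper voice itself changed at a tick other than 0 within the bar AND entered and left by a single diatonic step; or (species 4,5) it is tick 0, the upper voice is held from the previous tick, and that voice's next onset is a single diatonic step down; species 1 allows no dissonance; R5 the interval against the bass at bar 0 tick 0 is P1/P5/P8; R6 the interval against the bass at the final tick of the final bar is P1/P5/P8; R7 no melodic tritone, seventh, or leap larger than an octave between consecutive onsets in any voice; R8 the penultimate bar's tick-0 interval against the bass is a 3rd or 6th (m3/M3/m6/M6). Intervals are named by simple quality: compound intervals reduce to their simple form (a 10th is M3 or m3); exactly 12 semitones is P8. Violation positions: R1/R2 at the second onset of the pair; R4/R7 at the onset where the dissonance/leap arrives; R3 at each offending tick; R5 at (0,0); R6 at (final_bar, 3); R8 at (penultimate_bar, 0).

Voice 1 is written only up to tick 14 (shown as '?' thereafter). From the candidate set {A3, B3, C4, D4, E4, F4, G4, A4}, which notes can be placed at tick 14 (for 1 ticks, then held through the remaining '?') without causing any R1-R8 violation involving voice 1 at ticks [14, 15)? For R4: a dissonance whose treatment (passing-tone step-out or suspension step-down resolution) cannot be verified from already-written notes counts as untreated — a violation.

A3: legal
B3: violates R4
C4: legal
D4: violates R4
E4: legal
F4: legal
G4: violates R4
A4: legal

{A3, A4, C4, E4, F4}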